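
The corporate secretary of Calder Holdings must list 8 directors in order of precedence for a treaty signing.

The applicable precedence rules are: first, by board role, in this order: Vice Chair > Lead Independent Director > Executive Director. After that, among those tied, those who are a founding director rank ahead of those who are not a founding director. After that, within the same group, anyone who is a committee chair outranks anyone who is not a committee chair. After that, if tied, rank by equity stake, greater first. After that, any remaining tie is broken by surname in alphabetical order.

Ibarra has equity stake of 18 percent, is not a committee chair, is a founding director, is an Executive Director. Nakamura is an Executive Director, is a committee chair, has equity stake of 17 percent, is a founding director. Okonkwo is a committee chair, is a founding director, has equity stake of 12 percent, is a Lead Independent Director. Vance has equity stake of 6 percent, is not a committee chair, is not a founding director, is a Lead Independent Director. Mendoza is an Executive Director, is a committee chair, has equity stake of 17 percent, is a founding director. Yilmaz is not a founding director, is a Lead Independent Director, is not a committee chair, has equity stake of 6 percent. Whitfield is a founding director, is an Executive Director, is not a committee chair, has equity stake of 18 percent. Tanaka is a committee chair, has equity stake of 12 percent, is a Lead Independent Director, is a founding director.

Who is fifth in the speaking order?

Mendoza

By board role: Okonkwo, Tanaka, Vance and Yilmaz (Lead Independent Director); then Mendoza, Nakamura, Ibarra and Whitfield (Executive Director).
Among Okonkwo, Tanaka, Vance and Yilmaz, a founding director before not a founding director: Okonkwo and Tanaka (a founding director) before Vance and Yilmaz (not a founding director).
Okonkwo and Tanaka are each a committee chair, so the next rule applies.
Okonkwo and Tanaka both have equity stake 12 percent, so the next rule applies.
Among Okonkwo and Tanaka, alphabetically by surname: Okonkwo before Tanaka.
Vance and Yilmaz are each not a committee chair, so the next rule applies.
Vance and Yilmaz both have equity stake 6 percent, so the next rule applies.
Among Vance and Yilmaz, alphabetically by surname: Vance before Yilmaz.
Mendoza, Nakamura, Ibarra and Whitfield are each a founding director, so the next rule applies.
Among Mendoza, Nakamura, Ibarra and Whitfield, a committee chair before not a committee chair: Mendoza and Nakamura (a committee chair) before Ibarra and Whitfield (not a committee chair).
Mendoza and Nakamura both have equity stake 17 percent, so the next rule applies.
Among Mendoza and Nakamura, alphabetically by surname: Mendoza before Nakamura.
Ibarra and Whitfield both have equity stake 18 percent, so the next rule applies.
Among Ibarra and Whitfield, alphabetically by surname: Ibarra before Whitfield.
Order: Okonkwo, Tanaka, Vance, Yilmaz, Mendoza, Nakamura, Ibarra, Whitfield.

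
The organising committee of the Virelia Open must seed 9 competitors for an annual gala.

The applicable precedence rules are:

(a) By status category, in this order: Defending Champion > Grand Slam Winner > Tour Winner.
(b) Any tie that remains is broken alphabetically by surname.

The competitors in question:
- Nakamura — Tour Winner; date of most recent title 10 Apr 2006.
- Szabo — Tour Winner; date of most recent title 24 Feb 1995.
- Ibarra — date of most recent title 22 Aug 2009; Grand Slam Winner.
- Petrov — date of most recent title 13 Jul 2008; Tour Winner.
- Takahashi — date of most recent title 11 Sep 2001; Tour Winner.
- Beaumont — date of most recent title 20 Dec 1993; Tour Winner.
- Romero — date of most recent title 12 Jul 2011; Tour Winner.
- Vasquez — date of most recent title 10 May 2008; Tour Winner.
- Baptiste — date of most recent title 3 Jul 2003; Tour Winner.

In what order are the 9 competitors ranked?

Ibarra, Baptiste, Beaumont, Nakamura, Petrov, Romero, Szabo, Takahashi, Vasquez

By status category: Ibarra (Grand Slam Winner); then Baptiste, Beaumont, Nakamura, Petrov, Romero, Szabo, Takahashi and Vasquez (Tour Winner).
Among Baptiste, Beaumont, Nakamura, Petrov, Romero, Szabo, Takahashi and Vasquez, alphabetically by surname: Baptiste before Beaumont before Nakamura before Petrov before Romero before Szabo before Takahashi before Vasquez.
Full order: Ibarra, Baptiste, Beaumont, Nakamura, Petrov, Romero, Szabo, Takahashi, Vasquez.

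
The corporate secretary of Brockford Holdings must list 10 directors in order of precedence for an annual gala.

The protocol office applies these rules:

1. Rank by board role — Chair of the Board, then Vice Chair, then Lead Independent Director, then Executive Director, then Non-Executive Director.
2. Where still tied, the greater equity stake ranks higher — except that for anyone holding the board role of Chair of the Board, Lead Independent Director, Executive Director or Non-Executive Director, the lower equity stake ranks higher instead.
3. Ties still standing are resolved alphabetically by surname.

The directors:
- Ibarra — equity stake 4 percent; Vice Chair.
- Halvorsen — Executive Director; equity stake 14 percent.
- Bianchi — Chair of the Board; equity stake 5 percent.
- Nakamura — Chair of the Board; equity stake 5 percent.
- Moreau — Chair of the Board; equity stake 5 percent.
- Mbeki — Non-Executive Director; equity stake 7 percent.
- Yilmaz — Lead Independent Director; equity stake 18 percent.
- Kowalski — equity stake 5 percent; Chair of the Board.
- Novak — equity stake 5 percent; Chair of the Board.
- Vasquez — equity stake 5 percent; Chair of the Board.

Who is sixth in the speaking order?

By board role: Bianchi, Kowalski, Moreau, Nakamura, Novak and Vasquez (Chair of the Board); then Ibarra (Vice Chair); then Yilmaz (Lead Independent Director); then Halvorsen (Executive Director); then Mbeki (Non-Executive Director).
Bianchi, Kowalski, Moreau, Nakamura, Novak and Vasquez all have equity stake 5 percent, so the next rule applies.
Among Bianchi, Kowalski, Moreau, Nakamura, Novak and Vasquez, alphabetically by surname: Bianchi before Kowalski before Moreau before Nakamura before Novak before Vasquez.
Order: Bianchi, Kowalski, Moreau, Nakamura, Novak, Vasquez, Ibarra, Yilmaz, Halvorsen, Mbeki.

Vasquez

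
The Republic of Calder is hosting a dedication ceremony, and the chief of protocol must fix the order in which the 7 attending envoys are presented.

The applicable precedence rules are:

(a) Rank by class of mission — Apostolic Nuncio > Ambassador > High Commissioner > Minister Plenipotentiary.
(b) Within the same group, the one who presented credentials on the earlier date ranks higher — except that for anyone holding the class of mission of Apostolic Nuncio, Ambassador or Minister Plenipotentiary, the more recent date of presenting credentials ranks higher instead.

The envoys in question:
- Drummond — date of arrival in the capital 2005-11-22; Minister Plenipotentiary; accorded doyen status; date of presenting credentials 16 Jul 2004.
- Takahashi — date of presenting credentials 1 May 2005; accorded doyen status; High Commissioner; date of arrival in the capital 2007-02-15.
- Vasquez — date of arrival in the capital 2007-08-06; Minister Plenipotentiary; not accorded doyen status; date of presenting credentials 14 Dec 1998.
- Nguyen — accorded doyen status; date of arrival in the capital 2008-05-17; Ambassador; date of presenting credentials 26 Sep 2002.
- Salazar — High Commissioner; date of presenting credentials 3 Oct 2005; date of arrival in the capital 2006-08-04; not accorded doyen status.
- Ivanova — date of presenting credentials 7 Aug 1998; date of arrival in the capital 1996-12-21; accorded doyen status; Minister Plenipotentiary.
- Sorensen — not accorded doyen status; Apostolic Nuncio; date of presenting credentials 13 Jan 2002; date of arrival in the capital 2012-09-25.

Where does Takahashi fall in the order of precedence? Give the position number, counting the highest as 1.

3

By class of mission: Sorensen (Apostolic Nuncio); then Nguyen (Ambassador); then Takahashi and Salazar (High Commissioner); then Drummond, Vasquez and Ivanova (Minister Plenipotentiary).
Among Takahashi and Salazar, by date of presenting credentials (earlier first): Takahashi (1 May 2005) before Salazar (3 Oct 2005).
Among Drummond, Vasquez and Ivanova, by date of presenting credentials (later first) (reversed rule for this group): Drummond (16 Jul 2004) before Vasquez (14 Dec 1998) before Ivanova (7 Aug 1998).
Order: Sorensen, Nguyen, Takahashi, Salazar, Drummond, Vasquez, Ivanova. So position 3.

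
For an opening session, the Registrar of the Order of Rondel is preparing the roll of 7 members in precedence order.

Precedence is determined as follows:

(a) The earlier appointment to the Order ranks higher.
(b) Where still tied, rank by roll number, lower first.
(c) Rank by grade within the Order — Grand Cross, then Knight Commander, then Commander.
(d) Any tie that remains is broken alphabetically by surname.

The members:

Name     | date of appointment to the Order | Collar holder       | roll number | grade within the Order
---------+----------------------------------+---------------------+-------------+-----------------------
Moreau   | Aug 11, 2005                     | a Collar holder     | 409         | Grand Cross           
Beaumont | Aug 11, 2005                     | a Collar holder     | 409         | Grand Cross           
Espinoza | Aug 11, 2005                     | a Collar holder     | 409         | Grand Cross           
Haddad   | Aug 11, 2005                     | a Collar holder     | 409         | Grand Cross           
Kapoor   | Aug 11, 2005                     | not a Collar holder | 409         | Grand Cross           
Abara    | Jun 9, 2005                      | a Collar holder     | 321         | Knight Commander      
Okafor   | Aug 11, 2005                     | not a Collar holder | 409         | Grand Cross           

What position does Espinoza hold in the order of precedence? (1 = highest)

By date of appointment to the Order (earlier first): Abara (Jun 9, 2005); then Beaumont, Espinoza, Haddad, Kapoor, Moreau and Okafor (each Aug 11, 2005).
Beaumont, Espinoza, Haddad, Kapoor, Moreau and Okafor all have roll number 409, so the next rule applies.
Beaumont, Espinoza, Haddad, Kapoor, Moreau and Okafor are each Grand Cross, so the next rule applies.
Among Beaumont, Espinoza, Haddad, Kapoor, Moreau and Okafor, alphabetically by surname: Beaumont before Espinoza before Haddad before Kapoor before Moreau before Okafor.
Order: Abara, Beaumont, Espinoza, Haddad, Kapoor, Moreau, Okafor. So position 3.

3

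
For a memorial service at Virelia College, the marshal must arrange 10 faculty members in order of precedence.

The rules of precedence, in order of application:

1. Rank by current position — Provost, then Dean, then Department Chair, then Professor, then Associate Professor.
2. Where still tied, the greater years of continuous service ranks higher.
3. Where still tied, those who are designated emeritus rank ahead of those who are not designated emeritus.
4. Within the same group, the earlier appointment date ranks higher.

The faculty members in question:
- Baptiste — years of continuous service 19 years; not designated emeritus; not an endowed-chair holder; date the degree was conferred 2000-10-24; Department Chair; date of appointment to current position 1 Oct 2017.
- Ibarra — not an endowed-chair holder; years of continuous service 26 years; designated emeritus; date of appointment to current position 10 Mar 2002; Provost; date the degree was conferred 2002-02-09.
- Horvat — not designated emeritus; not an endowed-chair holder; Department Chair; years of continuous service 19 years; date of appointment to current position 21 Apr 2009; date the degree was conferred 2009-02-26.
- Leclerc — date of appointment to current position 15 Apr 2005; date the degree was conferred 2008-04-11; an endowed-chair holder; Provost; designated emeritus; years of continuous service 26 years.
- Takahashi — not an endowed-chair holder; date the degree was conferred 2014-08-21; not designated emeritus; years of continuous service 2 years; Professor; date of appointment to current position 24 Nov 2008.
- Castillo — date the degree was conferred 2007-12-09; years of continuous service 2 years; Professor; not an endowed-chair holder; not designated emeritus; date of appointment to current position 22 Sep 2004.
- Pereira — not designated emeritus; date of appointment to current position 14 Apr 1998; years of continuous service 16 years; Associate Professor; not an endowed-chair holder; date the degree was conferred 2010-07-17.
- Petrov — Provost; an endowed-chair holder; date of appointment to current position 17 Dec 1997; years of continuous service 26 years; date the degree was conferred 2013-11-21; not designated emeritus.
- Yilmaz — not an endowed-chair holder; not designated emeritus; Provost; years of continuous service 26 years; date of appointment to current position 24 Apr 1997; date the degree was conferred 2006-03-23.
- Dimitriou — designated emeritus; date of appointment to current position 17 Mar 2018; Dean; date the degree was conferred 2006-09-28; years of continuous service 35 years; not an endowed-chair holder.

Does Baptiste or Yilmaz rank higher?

Yilmaz

By current position: Ibarra, Leclerc, Yilmaz and Petrov (Provost); then Dimitriou (Dean); then Horvat and Baptiste (Department Chair); then Castillo and Takahashi (Professor); then Pereira (Associate Professor).
Ibarra, Leclerc, Yilmaz and Petrov all have years of continuous service 26 years, so the next rule applies.
Among Ibarra, Leclerc, Yilmaz and Petrov, designated emeritus before not designated emeritus: Ibarra and Leclerc (designated emeritus) before Yilmaz and Petrov (not designated emeritus).
Among Ibarra and Leclerc, by date of appointment to current position (earlier first): Ibarra (10 Mar 2002) before Leclerc (15 Apr 2005).
Among Yilmaz and Petrov, by date of appointment to current position (earlier first): Yilmaz (24 Apr 1997) before Petrov (17 Dec 1997).
Horvat and Baptiste both have years of continuous service 19 years, so the next rule applies.
Horvat and Baptiste are each not designated emeritus, so the next rule applies.
Among Horvat and Baptiste, by date of appointment to current position (earlier first): Horvat (21 Apr 2009) before Baptiste (1 Oct 2017).
Castillo and Takahashi both have years of continuous service 2 years, so the next rule applies.
Castillo and Takahashi are each not designated emeritus, so the next rule applies.
Among Castillo and Takahashi, by date of appointment to current position (earlier first): Castillo (22 Sep 2004) before Takahashi (24 Nov 2008).
So Yilmaz takes precedence.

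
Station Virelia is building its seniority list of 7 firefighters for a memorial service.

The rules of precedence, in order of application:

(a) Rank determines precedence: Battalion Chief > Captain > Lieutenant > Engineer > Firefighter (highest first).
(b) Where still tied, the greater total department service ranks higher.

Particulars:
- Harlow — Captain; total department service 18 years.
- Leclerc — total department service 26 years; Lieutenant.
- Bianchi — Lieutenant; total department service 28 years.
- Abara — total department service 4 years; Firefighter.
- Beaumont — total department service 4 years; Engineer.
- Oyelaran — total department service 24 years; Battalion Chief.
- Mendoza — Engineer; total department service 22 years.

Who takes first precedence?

By rank: Oyelaran (Battalion Chief); then Harlow (Captain); then Bianchi and Leclerc (Lieutenant); then Mendoza and Beaumont (Engineer); then Abara (Firefighter).
Among Bianchi and Leclerc, by total department service (higher first): Bianchi (28 years) before Leclerc (26 years).
Among Mendoza and Beaumont, by total department service (higher first): Mendoza (22 years) before Beaumont (4 years).
Order: Oyelaran, Harlow, Bianchi, Leclerc, Mendoza, Beaumont, Abara.

Oyelaran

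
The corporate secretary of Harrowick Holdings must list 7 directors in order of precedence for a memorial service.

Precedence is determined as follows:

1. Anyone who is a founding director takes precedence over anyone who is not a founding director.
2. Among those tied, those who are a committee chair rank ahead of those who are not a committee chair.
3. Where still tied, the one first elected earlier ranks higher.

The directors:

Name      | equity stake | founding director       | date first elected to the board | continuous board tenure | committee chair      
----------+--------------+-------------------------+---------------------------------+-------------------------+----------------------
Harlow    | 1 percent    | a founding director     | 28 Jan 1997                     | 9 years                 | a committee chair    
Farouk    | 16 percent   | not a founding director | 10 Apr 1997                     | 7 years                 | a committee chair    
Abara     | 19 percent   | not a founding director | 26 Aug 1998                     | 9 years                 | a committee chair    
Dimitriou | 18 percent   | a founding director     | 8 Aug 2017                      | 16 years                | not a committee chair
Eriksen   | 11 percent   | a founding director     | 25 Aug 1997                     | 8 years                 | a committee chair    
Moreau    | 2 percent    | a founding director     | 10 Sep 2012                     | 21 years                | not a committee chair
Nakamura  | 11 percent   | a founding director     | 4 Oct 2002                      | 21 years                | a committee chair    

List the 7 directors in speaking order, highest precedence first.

Harlow, Eriksen, Nakamura, Moreau, Dimitriou, Farouk, Abara

By the first rule: Harlow, Eriksen, Nakamura, Moreau and Dimitriou (each a founding director); then Farouk and Abara (both not a founding director).
Among Harlow, Eriksen, Nakamura, Moreau and Dimitriou, a committee chair before not a committee chair: Harlow, Eriksen and Nakamura (a committee chair) before Moreau and Dimitriou (not a committee chair).
Among Harlow, Eriksen and Nakamura, by date first elected to the board (earlier first): Harlow (28 Jan 1997) before Eriksen (25 Aug 1997) before Nakamura (4 Oct 2002).
Among Moreau and Dimitriou, by date first elected to the board (earlier first): Moreau (10 Sep 2012) before Dimitriou (8 Aug 2017).
Farouk and Abara are each a committee chair, so the next rule applies.
Among Farouk and Abara, by date first elected to the board (earlier first): Farouk (10 Apr 1997) before Abara (26 Aug 1998).
Full order: Harlow, Eriksen, Nakamura, Moreau, Dimitriou, Farouk, Abara.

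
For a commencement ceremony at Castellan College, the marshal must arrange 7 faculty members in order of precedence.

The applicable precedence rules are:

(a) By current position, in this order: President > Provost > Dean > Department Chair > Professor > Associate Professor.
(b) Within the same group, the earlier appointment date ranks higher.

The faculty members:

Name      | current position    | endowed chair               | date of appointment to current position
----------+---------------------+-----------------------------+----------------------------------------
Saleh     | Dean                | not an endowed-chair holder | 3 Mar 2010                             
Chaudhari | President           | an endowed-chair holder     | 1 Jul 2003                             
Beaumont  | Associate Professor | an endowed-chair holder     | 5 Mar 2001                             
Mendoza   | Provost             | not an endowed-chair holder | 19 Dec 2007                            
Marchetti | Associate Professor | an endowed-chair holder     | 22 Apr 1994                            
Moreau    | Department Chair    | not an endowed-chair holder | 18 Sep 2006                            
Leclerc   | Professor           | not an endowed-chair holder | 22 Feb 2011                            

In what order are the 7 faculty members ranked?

Chaudhari, Mendoza, Saleh, Moreau, Leclerc, Marchetti, Beaumont

By current position: Chaudhari (President); then Mendoza (Provost); then Saleh (Dean); then Moreau (Department Chair); then Leclerc (Professor); then Marchetti and Beaumont (Associate Professor).
Among Marchetti and Beaumont, by date of appointment to current position (earlier first): Marchetti (22 Apr 1994) before Beaumont (5 Mar 2001).
Full order: Chaudhari, Mendoza, Saleh, Moreau, Leclerc, Marchetti, Beaumont.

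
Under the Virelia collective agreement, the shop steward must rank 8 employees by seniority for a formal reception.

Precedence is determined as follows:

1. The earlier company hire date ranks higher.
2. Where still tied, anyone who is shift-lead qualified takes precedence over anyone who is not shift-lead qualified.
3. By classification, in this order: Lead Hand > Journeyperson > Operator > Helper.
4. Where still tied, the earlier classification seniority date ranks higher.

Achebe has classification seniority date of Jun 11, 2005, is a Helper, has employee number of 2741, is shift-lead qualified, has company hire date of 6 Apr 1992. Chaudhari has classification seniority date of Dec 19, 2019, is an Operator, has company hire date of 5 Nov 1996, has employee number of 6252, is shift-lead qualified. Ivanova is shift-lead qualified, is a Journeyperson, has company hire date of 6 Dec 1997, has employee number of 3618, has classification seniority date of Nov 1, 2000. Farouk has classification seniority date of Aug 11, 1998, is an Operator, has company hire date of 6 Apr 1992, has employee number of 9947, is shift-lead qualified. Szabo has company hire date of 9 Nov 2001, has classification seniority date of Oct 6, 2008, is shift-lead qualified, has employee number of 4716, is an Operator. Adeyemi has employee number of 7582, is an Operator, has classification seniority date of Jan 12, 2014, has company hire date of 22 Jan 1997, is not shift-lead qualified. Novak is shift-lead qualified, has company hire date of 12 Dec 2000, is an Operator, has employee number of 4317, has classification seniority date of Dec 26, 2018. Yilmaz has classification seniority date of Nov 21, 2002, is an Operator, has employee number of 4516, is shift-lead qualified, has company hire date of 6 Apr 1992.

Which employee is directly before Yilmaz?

Farouk

By company hire date (earlier first): Farouk, Yilmaz and Achebe (each 6 Apr 1992); then Chaudhari (5 Nov 1996); then Adeyemi (22 Jan 1997); then Ivanova (6 Dec 1997); then Novak (12 Dec 2000); then Szabo (9 Nov 2001).
Farouk, Yilmaz and Achebe are each shift-lead qualified, so the next rule applies.
Among Farouk, Yilmaz and Achebe, by classification: Farouk and Yilmaz (Operator) before Achebe (Helper).
Among Farouk and Yilmaz, by classification seniority date (earlier first): Farouk (Aug 11, 1998) before Yilmaz (Nov 21, 2002).
Order: Farouk, Yilmaz, Achebe, Chaudhari, Adeyemi, Ivanova, Novak, Szabo.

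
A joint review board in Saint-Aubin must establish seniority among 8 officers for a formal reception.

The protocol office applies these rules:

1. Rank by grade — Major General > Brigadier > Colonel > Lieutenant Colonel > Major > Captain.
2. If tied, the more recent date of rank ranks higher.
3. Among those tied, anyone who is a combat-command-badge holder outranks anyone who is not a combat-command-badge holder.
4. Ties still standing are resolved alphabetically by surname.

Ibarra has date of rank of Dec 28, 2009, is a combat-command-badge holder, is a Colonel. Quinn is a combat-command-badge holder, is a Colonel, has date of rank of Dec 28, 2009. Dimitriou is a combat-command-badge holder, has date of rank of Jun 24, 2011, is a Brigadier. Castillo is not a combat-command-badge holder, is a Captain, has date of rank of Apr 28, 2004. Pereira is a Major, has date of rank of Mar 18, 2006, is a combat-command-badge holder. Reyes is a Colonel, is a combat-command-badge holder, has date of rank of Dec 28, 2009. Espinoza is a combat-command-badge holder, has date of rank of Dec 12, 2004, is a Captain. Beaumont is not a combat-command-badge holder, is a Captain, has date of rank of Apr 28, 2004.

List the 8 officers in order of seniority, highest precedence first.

By grade: Dimitriou (Brigadier); then Ibarra, Quinn and Reyes (Colonel); then Pereira (Major); then Espinoza, Beaumont and Castillo (Captain).
Ibarra, Quinn and Reyes all have date of rank Dec 28, 2009, so the next rule applies.
Ibarra, Quinn and Reyes are each a combat-command-badge holder, so the next rule applies.
Among Ibarra, Quinn and Reyes, alphabetically by surname: Ibarra before Quinn before Reyes.
Among Espinoza, Beaumont and Castillo, by date of rank (later first): Espinoza (Dec 12, 2004) before Beaumont and Castillo (Apr 28, 2004).
Beaumont and Castillo are each not a combat-command-badge holder, so the next rule applies.
Among Beaumont and Castillo, alphabetically by surname: Beaumont before Castillo.
Full order: Dimitriou, Ibarra, Quinn, Reyes, Pereira, Espinoza, Beaumont, Castillo.

Dimitriou, Ibarra, Quinn, Reyes, Pereira, Espinoza, Beaumont, Castillo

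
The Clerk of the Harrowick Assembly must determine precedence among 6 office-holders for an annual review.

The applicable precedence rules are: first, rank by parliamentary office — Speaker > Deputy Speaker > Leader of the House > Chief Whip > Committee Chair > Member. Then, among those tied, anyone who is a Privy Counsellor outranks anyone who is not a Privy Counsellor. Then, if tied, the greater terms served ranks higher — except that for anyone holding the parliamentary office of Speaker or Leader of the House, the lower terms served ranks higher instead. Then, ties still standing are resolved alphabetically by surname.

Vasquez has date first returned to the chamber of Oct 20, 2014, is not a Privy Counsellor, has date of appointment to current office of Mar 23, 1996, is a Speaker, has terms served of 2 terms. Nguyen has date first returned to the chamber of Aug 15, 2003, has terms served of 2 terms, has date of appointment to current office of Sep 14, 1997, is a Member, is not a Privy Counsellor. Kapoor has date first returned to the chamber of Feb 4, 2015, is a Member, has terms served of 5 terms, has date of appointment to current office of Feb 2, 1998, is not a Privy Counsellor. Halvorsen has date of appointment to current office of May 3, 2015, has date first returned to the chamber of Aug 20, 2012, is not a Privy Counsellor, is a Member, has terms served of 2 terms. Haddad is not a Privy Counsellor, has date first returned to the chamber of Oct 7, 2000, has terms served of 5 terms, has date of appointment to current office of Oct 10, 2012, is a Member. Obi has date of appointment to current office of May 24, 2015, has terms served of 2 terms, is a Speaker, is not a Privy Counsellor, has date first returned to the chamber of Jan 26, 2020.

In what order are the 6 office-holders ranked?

Obi, Vasquez, Haddad, Kapoor, Halvorsen, Nguyen

By parliamentary office: Obi and Vasquez (Speaker); then Haddad, Kapoor, Halvorsen and Nguyen (Member).
Obi and Vasquez are each not a Privy Counsellor, so the next rule applies.
Obi and Vasquez both have terms served 2 terms, so the next rule applies.
Among Obi and Vasquez, alphabetically by surname: Obi before Vasquez.
Haddad, Kapoor, Halvorsen and Nguyen are each not a Privy Counsellor, so the next rule applies.
Among Haddad, Kapoor, Halvorsen and Nguyen, by terms served (higher first): Haddad and Kapoor (5 terms) before Halvorsen and Nguyen (2 terms).
Among Haddad and Kapoor, alphabetically by surname: Haddad before Kapoor.
Among Halvorsen and Nguyen, alphabetically by surname: Halvorsen before Nguyen.
Full order: Obi, Vasquez, Haddad, Kapoor, Halvorsen, Nguyen.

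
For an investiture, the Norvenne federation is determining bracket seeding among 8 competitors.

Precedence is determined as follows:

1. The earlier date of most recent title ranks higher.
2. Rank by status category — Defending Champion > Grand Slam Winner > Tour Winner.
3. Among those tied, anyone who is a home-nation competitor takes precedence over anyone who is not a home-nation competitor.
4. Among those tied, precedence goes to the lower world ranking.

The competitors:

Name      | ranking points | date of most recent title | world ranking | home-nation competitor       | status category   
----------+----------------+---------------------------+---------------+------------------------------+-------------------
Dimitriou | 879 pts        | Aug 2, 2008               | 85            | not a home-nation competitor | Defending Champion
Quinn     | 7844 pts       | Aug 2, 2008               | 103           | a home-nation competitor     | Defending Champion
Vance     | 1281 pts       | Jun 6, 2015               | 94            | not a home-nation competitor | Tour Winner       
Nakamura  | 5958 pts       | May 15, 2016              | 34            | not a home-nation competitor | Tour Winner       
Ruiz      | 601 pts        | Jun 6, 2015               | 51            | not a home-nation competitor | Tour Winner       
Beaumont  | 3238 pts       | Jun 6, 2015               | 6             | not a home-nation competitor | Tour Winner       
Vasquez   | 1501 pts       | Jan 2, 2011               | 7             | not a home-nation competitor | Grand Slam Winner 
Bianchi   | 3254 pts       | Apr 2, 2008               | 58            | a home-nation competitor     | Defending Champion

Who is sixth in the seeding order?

By date of most recent title (earlier first): Bianchi (Apr 2, 2008); then Quinn and Dimitriou (both Aug 2, 2008); then Vasquez (Jan 2, 2011); then Beaumont, Ruiz and Vance (each Jun 6, 2015); then Nakamura (May 15, 2016).
Quinn and Dimitriou are each Defending Champion, so the next rule applies.
Among Quinn and Dimitriou, a home-nation competitor before not a home-nation competitor: Quinn (a home-nation competitor) before Dimitriou (not a home-nation competitor).
Beaumont, Ruiz and Vance are each Tour Winner, so the next rule applies.
Beaumont, Ruiz and Vance are each not a home-nation competitor, so the next rule applies.
Among Beaumont, Ruiz and Vance, by world ranking (lower first): Beaumont (6) before Ruiz (51) before Vance (94).
Order: Bianchi, Quinn, Dimitriou, Vasquez, Beaumont, Ruiz, Vance, Nakamura.

Ruiz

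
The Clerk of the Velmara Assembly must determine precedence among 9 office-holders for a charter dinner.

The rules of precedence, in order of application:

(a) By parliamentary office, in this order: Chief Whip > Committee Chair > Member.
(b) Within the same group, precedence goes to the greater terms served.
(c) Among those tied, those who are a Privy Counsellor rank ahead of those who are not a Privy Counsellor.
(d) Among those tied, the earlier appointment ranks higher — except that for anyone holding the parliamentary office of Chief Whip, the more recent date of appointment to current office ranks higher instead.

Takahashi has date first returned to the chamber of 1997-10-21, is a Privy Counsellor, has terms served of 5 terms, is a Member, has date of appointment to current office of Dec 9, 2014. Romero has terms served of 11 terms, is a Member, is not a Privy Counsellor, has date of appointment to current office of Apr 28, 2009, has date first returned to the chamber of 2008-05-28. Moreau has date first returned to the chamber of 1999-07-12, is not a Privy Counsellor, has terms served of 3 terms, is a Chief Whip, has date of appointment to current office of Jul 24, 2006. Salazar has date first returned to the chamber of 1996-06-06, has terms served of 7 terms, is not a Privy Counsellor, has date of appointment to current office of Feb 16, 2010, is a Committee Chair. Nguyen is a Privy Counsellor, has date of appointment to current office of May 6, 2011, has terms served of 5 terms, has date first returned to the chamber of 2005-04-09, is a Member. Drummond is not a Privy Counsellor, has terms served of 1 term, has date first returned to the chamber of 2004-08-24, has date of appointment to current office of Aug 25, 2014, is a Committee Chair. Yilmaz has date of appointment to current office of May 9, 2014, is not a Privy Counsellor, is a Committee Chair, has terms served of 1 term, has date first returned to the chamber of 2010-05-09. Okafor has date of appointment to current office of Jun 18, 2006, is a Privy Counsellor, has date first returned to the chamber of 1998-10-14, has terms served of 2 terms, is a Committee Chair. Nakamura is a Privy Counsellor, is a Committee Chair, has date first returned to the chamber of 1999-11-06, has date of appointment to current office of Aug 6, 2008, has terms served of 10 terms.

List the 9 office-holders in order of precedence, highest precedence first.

Moreau, Nakamura, Salazar, Okafor, Yilmaz, Drummond, Romero, Nguyen, Takahashi

By parliamentary office: Moreau (Chief Whip); then Nakamura, Salazar, Okafor, Yilmaz and Drummond (Committee Chair); then Romero, Nguyen and Takahashi (Member).
Among Nakamura, Salazar, Okafor, Yilmaz and Drummond, by terms served (higher first): Nakamura (10 terms) before Salazar (7 terms) before Okafor (2 terms) before Yilmaz and Drummond (1 term).
Yilmaz and Drummond are each not a Privy Counsellor, so the next rule applies.
Among Yilmaz and Drummond, by date of appointment to current office (earlier first): Yilmaz (May 9, 2014) before Drummond (Aug 25, 2014).
Among Romero, Nguyen and Takahashi, by terms served (higher first): Romero (11 terms) before Nguyen and Takahashi (5 terms).
Nguyen and Takahashi are each a Privy Counsellor, so the next rule applies.
Among Nguyen and Takahashi, by date of appointment to current office (earlier first): Nguyen (May 6, 2011) before Takahashi (Dec 9, 2014).
Full order: Moreau, Nakamura, Salazar, Okafor, Yilmaz, Drummond, Romero, Nguyen, Takahashi.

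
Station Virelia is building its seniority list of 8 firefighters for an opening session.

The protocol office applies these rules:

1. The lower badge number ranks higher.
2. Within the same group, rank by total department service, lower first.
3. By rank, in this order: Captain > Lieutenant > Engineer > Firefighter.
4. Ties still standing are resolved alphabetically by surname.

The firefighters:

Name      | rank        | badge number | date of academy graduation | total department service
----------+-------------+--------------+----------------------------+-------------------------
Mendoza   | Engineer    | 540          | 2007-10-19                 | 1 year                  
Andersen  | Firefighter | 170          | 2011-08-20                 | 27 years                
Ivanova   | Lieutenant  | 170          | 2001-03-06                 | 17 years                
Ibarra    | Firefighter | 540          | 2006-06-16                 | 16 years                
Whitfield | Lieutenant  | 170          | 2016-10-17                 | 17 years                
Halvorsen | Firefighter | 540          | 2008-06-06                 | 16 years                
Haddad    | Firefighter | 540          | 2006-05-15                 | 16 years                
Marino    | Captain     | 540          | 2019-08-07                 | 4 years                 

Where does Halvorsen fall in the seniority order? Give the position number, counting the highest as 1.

7

By badge number (lower first): Ivanova, Whitfield and Andersen (each 170); then Mendoza, Marino, Haddad, Halvorsen and Ibarra (each 540).
Among Ivanova, Whitfield and Andersen, by total department service (lower first): Ivanova and Whitfield (17 years) before Andersen (27 years).
Ivanova and Whitfield are each Lieutenant, so the next rule applies.
Among Ivanova and Whitfield, alphabetically by surname: Ivanova before Whitfield.
Among Mendoza, Marino, Haddad, Halvorsen and Ibarra, by total department service (lower first): Mendoza (1 year) before Marino (4 years) before Haddad, Halvorsen and Ibarra (16 years).
Haddad, Halvorsen and Ibarra are each Firefighter, so the next rule applies.
Among Haddad, Halvorsen and Ibarra, alphabetically by surname: Haddad before Halvorsen before Ibarra.
Order: Ivanova, Whitfield, Andersen, Mendoza, Marino, Haddad, Halvorsen, Ibarra. So position 7.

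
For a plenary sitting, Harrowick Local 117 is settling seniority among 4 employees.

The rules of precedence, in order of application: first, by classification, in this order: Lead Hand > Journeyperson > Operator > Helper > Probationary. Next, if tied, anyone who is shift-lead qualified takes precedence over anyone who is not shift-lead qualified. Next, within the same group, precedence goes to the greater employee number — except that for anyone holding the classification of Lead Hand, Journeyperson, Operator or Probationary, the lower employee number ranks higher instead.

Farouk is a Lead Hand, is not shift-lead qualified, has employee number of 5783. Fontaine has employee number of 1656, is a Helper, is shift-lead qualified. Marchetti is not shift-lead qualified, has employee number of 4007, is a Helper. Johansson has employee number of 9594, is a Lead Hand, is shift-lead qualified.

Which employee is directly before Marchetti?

Fontaine

By classification: Johansson and Farouk (Lead Hand); then Fontaine and Marchetti (Helper).
Among Johansson and Farouk, shift-lead qualified before not shift-lead qualified: Johansson (shift-lead qualified) before Farouk (not shift-lead qualified).
Among Fontaine and Marchetti, shift-lead qualified before not shift-lead qualified: Fontaine (shift-lead qualified) before Marchetti (not shift-lead qualified).
Order: Johansson, Farouk, Fontaine, Marchetti.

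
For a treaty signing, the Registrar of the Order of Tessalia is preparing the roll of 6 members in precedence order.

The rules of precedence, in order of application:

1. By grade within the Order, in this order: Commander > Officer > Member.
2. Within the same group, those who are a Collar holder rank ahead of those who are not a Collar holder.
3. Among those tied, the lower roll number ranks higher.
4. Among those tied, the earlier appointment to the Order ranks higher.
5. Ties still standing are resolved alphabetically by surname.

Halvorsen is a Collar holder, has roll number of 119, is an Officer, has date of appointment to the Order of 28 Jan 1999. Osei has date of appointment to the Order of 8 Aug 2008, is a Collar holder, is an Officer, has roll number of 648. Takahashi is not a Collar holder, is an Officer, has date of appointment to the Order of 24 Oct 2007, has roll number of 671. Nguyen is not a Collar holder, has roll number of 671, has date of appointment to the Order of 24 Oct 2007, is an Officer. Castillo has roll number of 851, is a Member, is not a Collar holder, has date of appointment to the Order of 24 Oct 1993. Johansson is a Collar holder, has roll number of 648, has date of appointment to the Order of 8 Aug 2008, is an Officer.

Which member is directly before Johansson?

Halvorsen

By grade within the Order: Halvorsen, Johansson, Osei, Nguyen and Takahashi (Officer); then Castillo (Member).
Among Halvorsen, Johansson, Osei, Nguyen and Takahashi, a Collar holder before not a Collar holder: Halvorsen, Johansson and Osei (a Collar holder) before Nguyen and Takahashi (not a Collar holder).
Among Halvorsen, Johansson and Osei, by roll number (lower first): Halvorsen (119) before Johansson and Osei (648).
Johansson and Osei both have date of appointment to the Order 8 Aug 2008, so the next rule applies.
Among Johansson and Osei, alphabetically by surname: Johansson before Osei.
Nguyen and Takahashi both have roll number 671, so the next rule applies.
Nguyen and Takahashi both have date of appointment to the Order 24 Oct 2007, so the next rule applies.
Among Nguyen and Takahashi, alphabetically by surname: Nguyen before Takahashi.
Order: Halvorsen, Johansson, Osei, Nguyen, Takahashi, Castillo.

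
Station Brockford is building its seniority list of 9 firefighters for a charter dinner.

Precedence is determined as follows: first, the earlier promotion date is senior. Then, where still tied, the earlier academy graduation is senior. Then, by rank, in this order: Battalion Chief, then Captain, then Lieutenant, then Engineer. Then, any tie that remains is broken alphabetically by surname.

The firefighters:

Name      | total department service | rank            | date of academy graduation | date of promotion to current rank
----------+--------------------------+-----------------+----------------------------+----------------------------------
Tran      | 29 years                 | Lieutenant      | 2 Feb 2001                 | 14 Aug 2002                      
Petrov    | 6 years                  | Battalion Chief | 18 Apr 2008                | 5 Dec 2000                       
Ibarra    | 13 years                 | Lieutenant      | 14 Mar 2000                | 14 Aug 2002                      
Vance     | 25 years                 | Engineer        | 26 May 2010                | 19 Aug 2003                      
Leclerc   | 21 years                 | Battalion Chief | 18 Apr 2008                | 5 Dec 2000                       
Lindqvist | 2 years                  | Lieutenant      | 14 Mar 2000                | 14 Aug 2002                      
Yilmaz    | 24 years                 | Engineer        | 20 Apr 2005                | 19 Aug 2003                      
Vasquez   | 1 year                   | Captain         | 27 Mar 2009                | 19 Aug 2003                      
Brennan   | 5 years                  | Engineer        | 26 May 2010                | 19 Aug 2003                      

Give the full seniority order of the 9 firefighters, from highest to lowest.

Leclerc, Petrov, Ibarra, Lindqvist, Tran, Yilmaz, Vasquez, Brennan, Vance

By date of promotion to current rank (earlier first): Leclerc and Petrov (both 5 Dec 2000); then Ibarra, Lindqvist and Tran (each 14 Aug 2002); then Yilmaz, Vasquez, Brennan and Vance (each 19 Aug 2003).
Leclerc and Petrov both have date of academy graduation 18 Apr 2008, so the next rule applies.
Leclerc and Petrov are each Battalion Chief, so the next rule applies.
Among Leclerc and Petrov, alphabetically by surname: Leclerc before Petrov.
Among Ibarra, Lindqvist and Tran, by date of academy graduation (earlier first): Ibarra and Lindqvist (14 Mar 2000) before Tran (2 Feb 2001).
Ibarra and Lindqvist are each Lieutenant, so the next rule applies.
Among Ibarra and Lindqvist, alphabetically by surname: Ibarra before Lindqvist.
Among Yilmaz, Vasquez, Brennan and Vance, by date of academy graduation (earlier first): Yilmaz (20 Apr 2005) before Vasquez (27 Mar 2009) before Brennan and Vance (26 May 2010).
Brennan and Vance are each Engineer, so the next rule applies.
Among Brennan and Vance, alphabetically by surname: Brennan before Vance.
Full order: Leclerc, Petrov, Ibarra, Lindqvist, Tran, Yilmaz, Vasquez, Brennan, Vance.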